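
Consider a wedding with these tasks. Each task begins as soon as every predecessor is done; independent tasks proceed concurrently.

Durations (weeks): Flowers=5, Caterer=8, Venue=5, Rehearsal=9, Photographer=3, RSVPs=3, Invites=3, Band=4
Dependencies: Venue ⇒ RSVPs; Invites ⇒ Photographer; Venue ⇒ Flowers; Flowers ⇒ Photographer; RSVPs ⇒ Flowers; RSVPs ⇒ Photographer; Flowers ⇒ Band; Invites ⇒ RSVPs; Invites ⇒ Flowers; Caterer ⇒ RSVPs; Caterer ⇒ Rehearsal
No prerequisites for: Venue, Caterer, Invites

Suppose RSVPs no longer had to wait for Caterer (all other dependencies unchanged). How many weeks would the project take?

With the dependency in place, Caterer→RSVPs→Flowers→Band = 8+3+5+4 = 20 sets the finish at 20 weeks.
Without Caterer→RSVPs, RSVPs's earliest start moves from 8 to 5.
New critical path: Venue→RSVPs→Flowers→Band = 5+3+5+4 = 17 ⇒ 17 weeks.

17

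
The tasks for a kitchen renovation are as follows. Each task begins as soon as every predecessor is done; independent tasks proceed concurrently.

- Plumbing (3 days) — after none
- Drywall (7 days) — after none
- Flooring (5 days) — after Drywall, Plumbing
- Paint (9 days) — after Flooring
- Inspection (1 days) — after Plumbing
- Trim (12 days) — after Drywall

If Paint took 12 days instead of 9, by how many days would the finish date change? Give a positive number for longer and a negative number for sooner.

3

As given, the longest chain is Drywall→Flooring→Paint = 7+5+9 = 21, so the finish is 21 days.
Paint lies on that path, so at 12 days the path becomes 24 days.
That remains the longest chain; total 24 days.
Change in finish: 24 − 21 = +3 days.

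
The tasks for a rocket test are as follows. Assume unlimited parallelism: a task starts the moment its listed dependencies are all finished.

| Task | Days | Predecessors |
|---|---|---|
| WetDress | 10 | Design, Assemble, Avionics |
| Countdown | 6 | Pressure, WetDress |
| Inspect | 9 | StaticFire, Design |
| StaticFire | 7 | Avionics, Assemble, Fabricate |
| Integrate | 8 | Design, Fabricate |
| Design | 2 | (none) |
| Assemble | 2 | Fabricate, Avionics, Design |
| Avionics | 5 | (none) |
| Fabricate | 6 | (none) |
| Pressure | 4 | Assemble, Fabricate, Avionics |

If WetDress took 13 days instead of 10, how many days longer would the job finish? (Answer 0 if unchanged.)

Critical path before the change: Fabricate→Assemble→WetDress→Countdown = 6+2+10+6 = 24 giving 24 days.
WetDress lies on that path, so at 13 days the path becomes 27 days.
The critical path is still Fabricate→Assemble→WetDress→Countdown; finish is now 27 days.
Change in finish: 27 − 24 = +3 days.

3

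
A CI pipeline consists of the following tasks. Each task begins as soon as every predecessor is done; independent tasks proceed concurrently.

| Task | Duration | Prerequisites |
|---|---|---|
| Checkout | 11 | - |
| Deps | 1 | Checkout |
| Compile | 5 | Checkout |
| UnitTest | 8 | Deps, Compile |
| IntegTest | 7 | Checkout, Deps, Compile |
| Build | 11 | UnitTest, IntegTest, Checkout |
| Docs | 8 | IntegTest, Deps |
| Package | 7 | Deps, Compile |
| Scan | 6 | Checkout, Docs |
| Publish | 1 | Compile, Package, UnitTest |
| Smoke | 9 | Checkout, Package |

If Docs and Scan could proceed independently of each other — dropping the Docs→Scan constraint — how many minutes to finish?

35

With the dependency in place, Checkout→Compile→IntegTest→Docs→Scan = 11+5+7+8+6 = 37 sets the finish at 37 minutes.
Without Docs→Scan, Scan's earliest start moves from 31 to 11.
After: Checkout→Compile→UnitTest→Build = 11+5+8+11 = 35 → 35 minutes.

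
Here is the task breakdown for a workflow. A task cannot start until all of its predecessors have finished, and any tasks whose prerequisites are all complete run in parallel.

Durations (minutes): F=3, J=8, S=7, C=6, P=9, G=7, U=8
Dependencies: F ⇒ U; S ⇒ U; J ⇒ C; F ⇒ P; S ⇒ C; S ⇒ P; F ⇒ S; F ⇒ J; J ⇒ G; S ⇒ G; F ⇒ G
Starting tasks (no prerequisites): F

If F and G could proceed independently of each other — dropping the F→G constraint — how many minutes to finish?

19

With the dependency in place, F→S→P = 3+7+9 = 19 sets the finish at 19 minutes.
Dropping F→G doesn't change G's earliest start (11); another predecessor still binds.
After: F→S→P = 3+7+9 = 19 → 19 minutes.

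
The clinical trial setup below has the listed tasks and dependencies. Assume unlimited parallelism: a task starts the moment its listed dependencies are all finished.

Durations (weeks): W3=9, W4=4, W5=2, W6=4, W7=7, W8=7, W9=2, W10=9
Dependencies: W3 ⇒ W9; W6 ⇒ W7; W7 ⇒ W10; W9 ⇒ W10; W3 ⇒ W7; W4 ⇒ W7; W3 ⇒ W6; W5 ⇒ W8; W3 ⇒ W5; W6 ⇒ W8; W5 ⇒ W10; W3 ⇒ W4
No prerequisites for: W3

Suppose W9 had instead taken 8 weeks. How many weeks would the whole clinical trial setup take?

Baseline: W3→W4→W7→W10 = 9+4+7+9 = 29 → 29 weeks.
W9 has 9 weeks of float (longest path through it is 20).
No other chain overtakes it, so the finish is 29 weeks.

29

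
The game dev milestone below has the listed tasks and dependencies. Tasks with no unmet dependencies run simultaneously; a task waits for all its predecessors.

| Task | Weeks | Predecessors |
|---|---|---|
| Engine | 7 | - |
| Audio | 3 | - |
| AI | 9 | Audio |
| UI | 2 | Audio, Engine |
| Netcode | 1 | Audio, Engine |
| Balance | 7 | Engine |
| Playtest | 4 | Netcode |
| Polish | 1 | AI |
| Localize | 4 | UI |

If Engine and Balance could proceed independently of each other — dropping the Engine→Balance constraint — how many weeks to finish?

Before: longest chain Engine→Balance = 7+7 = 14, finish 14.
Without Engine→Balance, Balance's earliest start moves from 7 to 0.
New critical path: Engine→UI→Localize = 7+2+4 = 13 ⇒ 13 weeks.

13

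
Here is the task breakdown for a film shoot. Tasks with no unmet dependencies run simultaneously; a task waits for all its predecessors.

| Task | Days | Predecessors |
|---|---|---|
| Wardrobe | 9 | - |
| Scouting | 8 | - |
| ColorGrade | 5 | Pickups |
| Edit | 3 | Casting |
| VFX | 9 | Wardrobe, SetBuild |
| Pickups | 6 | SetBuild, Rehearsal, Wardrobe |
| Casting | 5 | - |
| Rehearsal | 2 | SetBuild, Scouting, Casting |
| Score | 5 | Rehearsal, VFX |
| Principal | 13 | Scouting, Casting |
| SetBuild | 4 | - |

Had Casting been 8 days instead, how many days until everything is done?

As given, the longest chain is Wardrobe→VFX→Score = 9+9+5 = 23, so the finish is 23 days.
Casting is off the critical path — its longest chain is 18 days, giving 5 of slack.
The critical path is still Wardrobe→VFX→Score; finish is now 23 days.

23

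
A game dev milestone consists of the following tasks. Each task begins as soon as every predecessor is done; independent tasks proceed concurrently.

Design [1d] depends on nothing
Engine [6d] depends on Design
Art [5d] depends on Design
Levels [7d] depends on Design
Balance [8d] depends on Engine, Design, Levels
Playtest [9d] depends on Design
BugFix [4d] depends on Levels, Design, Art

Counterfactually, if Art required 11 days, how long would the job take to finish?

The binding path is Design→Levels→Balance = 1+7+8 = 16; finish at 16 days.
Art is off the critical path — its longest chain is 10 days, giving 6 of slack.
New critical path: Design→Art→BugFix = 1+11+4 = 16 ⇒ 16 days.

16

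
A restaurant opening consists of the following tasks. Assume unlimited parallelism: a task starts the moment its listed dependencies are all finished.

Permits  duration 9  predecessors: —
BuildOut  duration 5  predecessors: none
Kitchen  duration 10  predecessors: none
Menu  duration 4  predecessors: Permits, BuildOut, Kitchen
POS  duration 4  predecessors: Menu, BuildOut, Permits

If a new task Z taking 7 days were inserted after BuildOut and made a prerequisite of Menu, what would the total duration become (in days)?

Originally the plan takes 18 days.
With Z inserted, Menu now waits for max(Permits, BuildOut, Kitchen, Z).
New critical path: BuildOut→Z→Menu→POS = 5+7+4+4 = 20 ⇒ 20 days.

20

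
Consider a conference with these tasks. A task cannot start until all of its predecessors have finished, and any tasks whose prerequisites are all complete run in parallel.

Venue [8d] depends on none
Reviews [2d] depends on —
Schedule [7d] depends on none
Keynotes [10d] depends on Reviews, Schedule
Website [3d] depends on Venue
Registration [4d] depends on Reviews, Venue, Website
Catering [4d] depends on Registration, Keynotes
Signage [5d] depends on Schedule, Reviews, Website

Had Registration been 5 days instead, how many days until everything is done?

Actual critical path: Schedule→Keynotes→Catering = 7+10+4 = 21 ⇒ 21 days.
Registration has 2 days of float (longest path through it is 19).
That remains the longest chain; total 21 days.

21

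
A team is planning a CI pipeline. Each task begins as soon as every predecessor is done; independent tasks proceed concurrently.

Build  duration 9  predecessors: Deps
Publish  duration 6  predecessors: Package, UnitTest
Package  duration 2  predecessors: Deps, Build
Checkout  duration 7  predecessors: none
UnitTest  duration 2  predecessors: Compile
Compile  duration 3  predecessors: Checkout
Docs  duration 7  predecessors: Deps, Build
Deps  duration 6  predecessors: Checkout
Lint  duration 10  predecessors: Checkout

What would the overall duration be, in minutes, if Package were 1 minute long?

29

As given, the longest chain is Checkout→Deps→Build→Package→Publish = 7+6+9+2+6 = 30, so the finish is 30 minutes.
Since Package is critical, the -1 change carries straight to that chain (now 29 minutes).
New critical path: Checkout→Deps→Build→Docs = 7+6+9+7 = 29 ⇒ 29 minutes.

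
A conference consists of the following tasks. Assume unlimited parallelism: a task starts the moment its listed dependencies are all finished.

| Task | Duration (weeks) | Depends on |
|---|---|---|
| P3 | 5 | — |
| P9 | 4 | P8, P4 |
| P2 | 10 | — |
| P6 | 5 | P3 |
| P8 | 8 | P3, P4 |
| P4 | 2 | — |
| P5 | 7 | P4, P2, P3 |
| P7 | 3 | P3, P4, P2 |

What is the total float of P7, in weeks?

4

The longest chain is P2→P5 = 10+7 = 17; overall finish 17 weeks.
P7 finishes as early as 13 and must finish by 17.
Float = 17 − 13 = 4.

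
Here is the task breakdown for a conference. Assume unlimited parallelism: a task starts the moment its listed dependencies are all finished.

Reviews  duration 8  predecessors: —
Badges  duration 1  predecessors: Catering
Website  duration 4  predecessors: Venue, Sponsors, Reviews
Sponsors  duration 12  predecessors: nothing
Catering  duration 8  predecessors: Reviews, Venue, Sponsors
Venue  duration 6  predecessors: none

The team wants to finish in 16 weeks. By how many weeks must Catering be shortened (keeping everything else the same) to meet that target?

Current finish: 21 weeks; target: 16.
Catering is on every critical path, so each week cut from Catering cuts the finish by one (this holds down to a finish of 16).
Need 21 − 16 = 5 weeks off Catering → Catering becomes 3 weeks, finish becomes 16.

5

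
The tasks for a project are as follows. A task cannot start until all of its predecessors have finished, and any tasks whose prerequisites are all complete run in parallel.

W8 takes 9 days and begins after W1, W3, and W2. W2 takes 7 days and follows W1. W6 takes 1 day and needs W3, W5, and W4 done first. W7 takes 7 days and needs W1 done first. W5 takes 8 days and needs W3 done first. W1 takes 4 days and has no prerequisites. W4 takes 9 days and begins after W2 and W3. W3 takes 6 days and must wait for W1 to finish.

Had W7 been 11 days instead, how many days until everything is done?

Baseline: W1→W2→W4→W6 = 4+7+9+1 = 21 → 21 days.
W7 is off the critical path — its longest chain is 11 days, giving 10 of slack.
The critical path is still W1→W2→W4→W6; finish is now 21 days.

21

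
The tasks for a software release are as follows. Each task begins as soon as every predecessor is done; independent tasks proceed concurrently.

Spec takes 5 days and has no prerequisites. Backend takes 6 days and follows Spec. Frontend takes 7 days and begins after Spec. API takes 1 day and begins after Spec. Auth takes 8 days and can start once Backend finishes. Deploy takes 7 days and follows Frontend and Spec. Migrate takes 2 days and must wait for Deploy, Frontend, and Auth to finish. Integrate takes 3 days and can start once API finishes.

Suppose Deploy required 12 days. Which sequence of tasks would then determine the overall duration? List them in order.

Critical path before the change: Spec→Frontend→Deploy→Migrate = 5+7+7+2 = 21 giving 21 days.
Since Deploy is critical, the +5 change carries straight to that chain (now 26 days).
The critical path is still Spec→Frontend→Deploy→Migrate; finish is now 26 days.

Spec, Frontend, Deploy, Migrate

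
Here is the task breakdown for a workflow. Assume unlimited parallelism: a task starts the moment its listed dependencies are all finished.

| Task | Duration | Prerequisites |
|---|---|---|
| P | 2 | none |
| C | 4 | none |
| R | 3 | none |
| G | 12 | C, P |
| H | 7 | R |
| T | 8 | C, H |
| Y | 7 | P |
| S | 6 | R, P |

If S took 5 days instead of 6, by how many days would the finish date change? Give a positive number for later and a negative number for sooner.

0

The binding path is R→H→T = 3+7+8 = 18; finish at 18 days.
S is off the critical path — its longest chain is 9 days, giving 9 of slack.
No other chain overtakes it, so the finish is 18 days.
Change in finish: 18 − 18 = +0 days.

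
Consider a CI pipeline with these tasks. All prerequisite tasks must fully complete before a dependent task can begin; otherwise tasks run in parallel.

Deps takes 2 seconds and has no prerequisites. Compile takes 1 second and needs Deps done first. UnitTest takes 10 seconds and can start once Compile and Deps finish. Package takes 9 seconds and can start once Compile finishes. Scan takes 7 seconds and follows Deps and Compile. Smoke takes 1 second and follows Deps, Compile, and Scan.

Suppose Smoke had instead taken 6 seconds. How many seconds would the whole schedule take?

Baseline: Deps→Compile→UnitTest = 2+1+10 = 13 → 13 seconds.
The longest path through Smoke is only 11 seconds, so Smoke has float 2.
New critical path: Deps→Compile→Scan→Smoke = 2+1+7+6 = 16 ⇒ 16 seconds.

16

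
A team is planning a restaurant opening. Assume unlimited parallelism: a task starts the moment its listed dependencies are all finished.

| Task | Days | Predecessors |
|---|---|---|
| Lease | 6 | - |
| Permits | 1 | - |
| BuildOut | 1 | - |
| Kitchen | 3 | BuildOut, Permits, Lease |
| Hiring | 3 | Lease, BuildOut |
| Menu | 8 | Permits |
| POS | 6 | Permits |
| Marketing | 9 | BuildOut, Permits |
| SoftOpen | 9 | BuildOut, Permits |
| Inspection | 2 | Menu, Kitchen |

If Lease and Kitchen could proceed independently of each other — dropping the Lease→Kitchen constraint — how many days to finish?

11

With the dependency in place, Lease→Kitchen→Inspection = 6+3+2 = 11 sets the finish at 11 days.
Without Lease→Kitchen, Kitchen's earliest start moves from 6 to 1.
The longest chain is now Permits→Menu→Inspection = 1+8+2 = 11, so the project takes 11 days.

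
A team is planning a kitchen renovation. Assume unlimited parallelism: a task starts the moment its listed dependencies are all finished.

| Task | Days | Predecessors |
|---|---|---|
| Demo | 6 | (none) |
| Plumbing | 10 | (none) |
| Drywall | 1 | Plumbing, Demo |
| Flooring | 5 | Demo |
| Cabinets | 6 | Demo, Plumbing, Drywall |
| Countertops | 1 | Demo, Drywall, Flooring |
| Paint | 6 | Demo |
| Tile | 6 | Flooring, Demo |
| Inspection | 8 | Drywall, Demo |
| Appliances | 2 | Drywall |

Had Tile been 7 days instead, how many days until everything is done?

19

Critical path before the change: Plumbing→Drywall→Inspection = 10+1+8 = 19 giving 19 days.
Tile has 2 days of float (longest path through it is 17).
That remains the longest chain; total 19 days.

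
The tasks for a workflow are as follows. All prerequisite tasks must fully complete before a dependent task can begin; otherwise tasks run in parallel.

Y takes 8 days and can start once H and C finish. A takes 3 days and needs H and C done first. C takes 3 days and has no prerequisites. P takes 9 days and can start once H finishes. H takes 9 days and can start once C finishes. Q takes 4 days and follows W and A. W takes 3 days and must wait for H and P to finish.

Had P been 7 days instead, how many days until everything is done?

Critical path before the change: C→H→P→W→Q = 3+9+9+3+4 = 28 giving 28 days.
P lies on that path, so at 7 days the path becomes 26 days.
No other chain overtakes it, so the finish is 26 days.

26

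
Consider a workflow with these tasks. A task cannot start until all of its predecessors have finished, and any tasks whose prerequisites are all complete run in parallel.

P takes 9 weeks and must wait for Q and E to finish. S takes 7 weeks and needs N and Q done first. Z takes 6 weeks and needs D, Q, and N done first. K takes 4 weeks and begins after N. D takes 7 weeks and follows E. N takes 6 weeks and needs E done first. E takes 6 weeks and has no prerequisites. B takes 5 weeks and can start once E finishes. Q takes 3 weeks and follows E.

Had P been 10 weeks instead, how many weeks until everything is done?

As given, the longest chain is E→N→S = 6+6+7 = 19, so the finish is 19 weeks.
P is off the critical path — its longest chain is 18 weeks, giving 1 of slack.
The critical path is still E→N→S; finish is now 19 weeks.

19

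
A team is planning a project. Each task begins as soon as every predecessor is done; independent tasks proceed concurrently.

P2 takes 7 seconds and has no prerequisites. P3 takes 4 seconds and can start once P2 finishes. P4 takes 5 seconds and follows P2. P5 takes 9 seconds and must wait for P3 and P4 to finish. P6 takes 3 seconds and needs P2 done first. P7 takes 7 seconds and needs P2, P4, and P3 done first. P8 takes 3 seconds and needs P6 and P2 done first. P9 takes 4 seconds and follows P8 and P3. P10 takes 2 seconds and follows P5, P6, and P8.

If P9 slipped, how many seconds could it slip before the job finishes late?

6

P2→P4→P5→P10 = 7+5+9+2 = 23 sets the makespan at 23 seconds.
Longest path through P9: 17 seconds (earliest finish 17, latest finish 23).
Float = 23 − 17 = 6.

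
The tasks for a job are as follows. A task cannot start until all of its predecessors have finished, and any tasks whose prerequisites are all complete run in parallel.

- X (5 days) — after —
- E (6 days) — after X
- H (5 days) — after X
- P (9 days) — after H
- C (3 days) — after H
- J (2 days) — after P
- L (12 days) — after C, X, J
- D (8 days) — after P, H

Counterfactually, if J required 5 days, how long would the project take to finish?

As given, the longest chain is X→H→P→J→L = 5+5+9+2+12 = 33, so the finish is 33 days.
J lies on that path, so at 5 days the path becomes 36 days.
The critical path is still X→H→P→J→L; finish is now 36 days.

36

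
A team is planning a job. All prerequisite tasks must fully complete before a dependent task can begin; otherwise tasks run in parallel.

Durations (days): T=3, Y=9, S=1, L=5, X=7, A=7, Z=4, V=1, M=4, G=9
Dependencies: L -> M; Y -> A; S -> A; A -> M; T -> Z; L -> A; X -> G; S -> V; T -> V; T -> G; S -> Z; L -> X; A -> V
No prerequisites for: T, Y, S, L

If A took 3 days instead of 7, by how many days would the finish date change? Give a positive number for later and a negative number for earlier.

0

The binding path is L→X→G = 5+7+9 = 21; finish at 21 days.
The longest path through A is only 20 days, so A has float 1.
That remains the longest chain; total 21 days.
Change in finish: 21 − 21 = +0 days.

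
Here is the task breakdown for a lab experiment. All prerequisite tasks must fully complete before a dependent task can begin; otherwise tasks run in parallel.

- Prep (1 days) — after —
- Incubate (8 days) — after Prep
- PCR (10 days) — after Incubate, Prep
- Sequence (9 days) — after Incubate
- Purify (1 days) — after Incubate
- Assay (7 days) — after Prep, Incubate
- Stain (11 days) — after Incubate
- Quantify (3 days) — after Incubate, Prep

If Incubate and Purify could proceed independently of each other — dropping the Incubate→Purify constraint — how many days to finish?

With the dependency in place, Prep→Incubate→Stain = 1+8+11 = 20 sets the finish at 20 days.
Without Incubate→Purify, Purify's earliest start moves from 9 to 0.
New critical path: Prep→Incubate→Stain = 1+8+11 = 20 ⇒ 20 days.

20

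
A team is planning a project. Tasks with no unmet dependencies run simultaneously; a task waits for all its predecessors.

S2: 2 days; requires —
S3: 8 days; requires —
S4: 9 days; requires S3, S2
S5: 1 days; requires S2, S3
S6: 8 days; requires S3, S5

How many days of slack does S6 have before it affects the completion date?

The longest chain is S3→S4 = 8+9 = 17; overall finish 17 days.
Longest path through S6: 17 days (earliest finish 17, latest finish 17).
Slack of S6 = 9 − 9 = 0 days.

0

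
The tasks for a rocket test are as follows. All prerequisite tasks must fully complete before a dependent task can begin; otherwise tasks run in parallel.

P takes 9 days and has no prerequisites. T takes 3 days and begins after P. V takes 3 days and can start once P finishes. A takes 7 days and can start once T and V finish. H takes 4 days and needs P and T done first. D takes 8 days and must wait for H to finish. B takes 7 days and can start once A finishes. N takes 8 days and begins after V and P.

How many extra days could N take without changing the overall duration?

The longest chain is P→T→A→B = 9+3+7+7 = 26; overall finish 26 days.
Longest path through N: 20 days (earliest finish 20, latest finish 26).
Float = 26 − 20 = 6.

6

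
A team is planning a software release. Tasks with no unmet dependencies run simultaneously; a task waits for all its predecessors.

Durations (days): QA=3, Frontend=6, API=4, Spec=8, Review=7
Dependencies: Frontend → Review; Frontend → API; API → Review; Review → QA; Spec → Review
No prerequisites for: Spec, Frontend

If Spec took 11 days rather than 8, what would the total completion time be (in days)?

As given, the longest chain is Frontend→API→Review→QA = 6+4+7+3 = 20, so the finish is 20 days.
Spec is off the critical path — its longest chain is 18 days, giving 2 of slack.
New critical path: Spec→Review→QA = 11+7+3 = 21 ⇒ 21 days.

21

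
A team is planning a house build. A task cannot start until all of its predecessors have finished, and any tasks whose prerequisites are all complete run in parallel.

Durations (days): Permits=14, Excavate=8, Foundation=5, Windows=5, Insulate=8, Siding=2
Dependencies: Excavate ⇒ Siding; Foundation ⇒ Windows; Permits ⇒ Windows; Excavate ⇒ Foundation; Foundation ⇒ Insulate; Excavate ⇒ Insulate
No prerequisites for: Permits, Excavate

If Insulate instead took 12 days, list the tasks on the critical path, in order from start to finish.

Excavate, Foundation, Insulate

Critical path before the change: Excavate→Foundation→Insulate = 8+5+8 = 21 giving 21 days.
Insulate lies on that path, so at 12 days the path becomes 25 days.
That remains the longest chain; total 25 days.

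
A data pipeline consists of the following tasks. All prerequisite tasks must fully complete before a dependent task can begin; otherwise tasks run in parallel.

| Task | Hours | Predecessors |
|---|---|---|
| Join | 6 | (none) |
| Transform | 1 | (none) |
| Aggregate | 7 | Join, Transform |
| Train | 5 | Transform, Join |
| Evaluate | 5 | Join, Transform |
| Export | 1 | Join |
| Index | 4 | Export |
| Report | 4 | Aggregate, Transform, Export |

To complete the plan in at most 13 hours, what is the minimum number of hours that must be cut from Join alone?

Current finish: 17 hours; target: 13.
Join is on every critical path, so each hour cut from Join cuts the finish by one (this holds down to a finish of 12).
Need 17 − 13 = 4 hours off Join → Join becomes 2 hours, finish becomes 13.

4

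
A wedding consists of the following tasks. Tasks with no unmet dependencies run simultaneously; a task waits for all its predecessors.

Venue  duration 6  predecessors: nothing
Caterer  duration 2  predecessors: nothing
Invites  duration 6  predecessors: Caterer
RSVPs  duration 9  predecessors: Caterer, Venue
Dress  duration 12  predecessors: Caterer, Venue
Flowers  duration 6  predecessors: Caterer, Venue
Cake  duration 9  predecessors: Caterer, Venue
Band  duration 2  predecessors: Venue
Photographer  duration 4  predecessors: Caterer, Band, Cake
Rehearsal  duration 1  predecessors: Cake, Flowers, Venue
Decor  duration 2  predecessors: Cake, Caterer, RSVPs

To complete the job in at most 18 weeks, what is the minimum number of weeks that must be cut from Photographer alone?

Current finish: 19 weeks; target: 18.
Photographer is on every critical path, so each week cut from Photographer cuts the finish by one (this holds down to a finish of 18).
Need 19 − 18 = 1 week off Photographer → Photographer becomes 3 weeks, finish becomes 18.

1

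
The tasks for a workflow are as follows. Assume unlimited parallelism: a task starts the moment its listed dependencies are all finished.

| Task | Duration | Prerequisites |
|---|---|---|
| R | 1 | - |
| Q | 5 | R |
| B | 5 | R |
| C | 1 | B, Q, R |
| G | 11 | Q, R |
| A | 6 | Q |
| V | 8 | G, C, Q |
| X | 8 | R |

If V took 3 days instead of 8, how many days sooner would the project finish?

5

The binding path is R→Q→G→V = 1+5+11+8 = 25; finish at 25 days.
V lies on that path, so at 3 days the path becomes 20 days.
No other chain overtakes it, so the finish is 20 days.
Change in finish: 20 − 25 = -5 days.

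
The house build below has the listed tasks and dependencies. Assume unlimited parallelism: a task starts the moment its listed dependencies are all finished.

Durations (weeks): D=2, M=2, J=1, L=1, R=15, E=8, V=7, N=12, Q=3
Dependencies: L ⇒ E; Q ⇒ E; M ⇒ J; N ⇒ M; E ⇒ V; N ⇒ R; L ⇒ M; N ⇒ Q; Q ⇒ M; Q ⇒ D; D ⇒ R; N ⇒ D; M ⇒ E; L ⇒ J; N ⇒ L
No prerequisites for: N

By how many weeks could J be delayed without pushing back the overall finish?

N→Q→M→E→V = 12+3+2+8+7 = 32 sets the makespan at 32 weeks.
Longest path through J: 18 weeks (earliest finish 18, latest finish 32).
So J can slip 32 − 18 = 14 weeks.

14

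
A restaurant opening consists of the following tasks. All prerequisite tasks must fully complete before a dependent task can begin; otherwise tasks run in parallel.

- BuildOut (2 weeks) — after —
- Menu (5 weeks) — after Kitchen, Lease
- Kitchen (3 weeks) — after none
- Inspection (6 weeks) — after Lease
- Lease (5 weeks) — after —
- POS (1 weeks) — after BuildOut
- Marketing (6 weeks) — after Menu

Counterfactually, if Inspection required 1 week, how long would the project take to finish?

16

Actual critical path: Lease→Menu→Marketing = 5+5+6 = 16 ⇒ 16 weeks.
The longest path through Inspection is only 11 weeks, so Inspection has float 5.
No other chain overtakes it, so the finish is 16 weeks.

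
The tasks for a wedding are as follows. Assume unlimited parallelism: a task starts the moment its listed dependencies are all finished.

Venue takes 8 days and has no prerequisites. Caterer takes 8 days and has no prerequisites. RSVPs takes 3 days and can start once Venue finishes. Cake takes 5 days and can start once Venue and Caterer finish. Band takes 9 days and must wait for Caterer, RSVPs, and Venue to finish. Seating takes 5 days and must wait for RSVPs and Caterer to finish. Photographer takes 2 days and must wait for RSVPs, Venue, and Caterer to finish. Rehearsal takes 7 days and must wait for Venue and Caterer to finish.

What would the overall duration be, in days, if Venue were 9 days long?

21

Critical path before the change: Venue→RSVPs→Band = 8+3+9 = 20 giving 20 days.
Since Venue is critical, the +1 change carries straight to that chain (now 21 days).
No other chain overtakes it, so the finish is 21 days.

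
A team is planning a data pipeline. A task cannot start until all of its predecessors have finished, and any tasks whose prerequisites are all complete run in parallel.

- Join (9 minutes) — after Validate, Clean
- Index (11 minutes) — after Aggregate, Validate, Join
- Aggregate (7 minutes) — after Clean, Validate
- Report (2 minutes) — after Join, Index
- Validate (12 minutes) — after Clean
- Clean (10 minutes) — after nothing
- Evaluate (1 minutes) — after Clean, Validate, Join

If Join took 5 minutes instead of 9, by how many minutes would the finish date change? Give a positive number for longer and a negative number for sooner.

-2

As given, the longest chain is Clean→Validate→Join→Index→Report = 10+12+9+11+2 = 44, so the finish is 44 minutes.
Since Join is critical, the -4 change carries straight to that chain (now 40 minutes).
The binding chain switches to Clean→Validate→Aggregate→Index→Report = 10+12+7+11+2 = 42; finish 42 minutes.
Change in finish: 42 − 44 = -2 minutes.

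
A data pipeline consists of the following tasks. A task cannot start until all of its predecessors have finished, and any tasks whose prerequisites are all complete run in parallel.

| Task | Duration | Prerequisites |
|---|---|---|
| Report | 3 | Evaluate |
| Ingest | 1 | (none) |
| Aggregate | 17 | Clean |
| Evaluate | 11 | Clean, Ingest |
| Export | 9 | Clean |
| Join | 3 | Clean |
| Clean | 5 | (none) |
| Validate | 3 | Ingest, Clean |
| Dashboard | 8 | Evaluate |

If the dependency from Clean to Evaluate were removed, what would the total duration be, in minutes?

Before: longest chain Clean→Evaluate→Dashboard = 5+11+8 = 24, finish 24.
Without Clean→Evaluate, Evaluate's earliest start moves from 5 to 1.
New critical path: Clean→Aggregate = 5+17 = 22 ⇒ 22 minutes.

22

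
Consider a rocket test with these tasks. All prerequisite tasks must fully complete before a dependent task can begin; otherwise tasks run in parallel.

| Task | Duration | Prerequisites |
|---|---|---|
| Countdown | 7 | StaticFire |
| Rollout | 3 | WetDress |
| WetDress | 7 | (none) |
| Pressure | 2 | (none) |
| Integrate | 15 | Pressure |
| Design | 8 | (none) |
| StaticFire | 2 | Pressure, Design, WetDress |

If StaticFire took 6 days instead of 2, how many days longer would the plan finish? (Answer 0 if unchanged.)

Actual critical path: Design→StaticFire→Countdown = 8+2+7 = 17 ⇒ 17 days.
StaticFire is on the critical path; changing it to 6 makes that path 21 days.
No other chain overtakes it, so the finish is 21 days.
Change in finish: 21 − 17 = +4 days.

4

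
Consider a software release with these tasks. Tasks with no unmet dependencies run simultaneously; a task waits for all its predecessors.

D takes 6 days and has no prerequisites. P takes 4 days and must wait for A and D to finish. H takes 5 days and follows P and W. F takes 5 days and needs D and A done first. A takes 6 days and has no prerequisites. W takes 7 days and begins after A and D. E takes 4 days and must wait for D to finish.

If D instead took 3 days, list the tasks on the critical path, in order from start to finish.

A, W, H

Actual critical path: D→W→H = 6+7+5 = 18 ⇒ 18 days.
D is on the critical path; changing it to 3 makes that path 15 days.
New critical path: A→W→H = 6+7+5 = 18 ⇒ 18 days.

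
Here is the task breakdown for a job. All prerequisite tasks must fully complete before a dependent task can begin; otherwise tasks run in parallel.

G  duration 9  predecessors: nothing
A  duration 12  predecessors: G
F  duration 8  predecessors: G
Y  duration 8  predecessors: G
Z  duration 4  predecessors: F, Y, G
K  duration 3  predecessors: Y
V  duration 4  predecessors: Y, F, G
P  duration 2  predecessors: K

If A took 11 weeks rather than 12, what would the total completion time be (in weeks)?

The binding path is G→Y→K→P = 9+8+3+2 = 22; finish at 22 weeks.
The longest path through A is only 21 weeks, so A has float 1.
That remains the longest chain; total 22 weeks.

22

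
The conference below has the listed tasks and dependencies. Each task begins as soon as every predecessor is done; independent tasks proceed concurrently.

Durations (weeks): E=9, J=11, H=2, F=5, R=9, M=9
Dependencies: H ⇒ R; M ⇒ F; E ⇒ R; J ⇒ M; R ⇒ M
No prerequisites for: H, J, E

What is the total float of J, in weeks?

7

E→R→M→F = 9+9+9+5 = 32 sets the makespan at 32 weeks.
Longest path through J: 25 weeks (earliest finish 11, latest finish 18).
So J can slip 18 − 11 = 7 weeks.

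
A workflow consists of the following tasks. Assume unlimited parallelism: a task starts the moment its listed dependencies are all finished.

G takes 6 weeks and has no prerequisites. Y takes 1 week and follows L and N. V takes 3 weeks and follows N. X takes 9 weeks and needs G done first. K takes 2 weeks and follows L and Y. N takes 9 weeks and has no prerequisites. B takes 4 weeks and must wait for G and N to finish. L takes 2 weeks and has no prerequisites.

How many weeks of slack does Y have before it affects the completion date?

3

The longest chain is G→X = 6+9 = 15; overall finish 15 weeks.
The longest chain containing Y totals 12 weeks.
Float = 15 − 12 = 3.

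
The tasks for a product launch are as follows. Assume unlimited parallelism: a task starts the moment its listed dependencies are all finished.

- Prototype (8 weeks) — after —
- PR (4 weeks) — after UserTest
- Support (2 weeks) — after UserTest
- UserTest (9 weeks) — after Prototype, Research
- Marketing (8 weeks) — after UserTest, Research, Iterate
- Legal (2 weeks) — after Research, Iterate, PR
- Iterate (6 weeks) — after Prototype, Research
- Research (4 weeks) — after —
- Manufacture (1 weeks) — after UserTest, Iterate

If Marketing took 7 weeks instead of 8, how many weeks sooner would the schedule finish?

Actual critical path: Prototype→UserTest→Marketing = 8+9+8 = 25 ⇒ 25 weeks.
Marketing lies on that path, so at 7 weeks the path becomes 24 weeks.
No other chain overtakes it, so the finish is 24 weeks.
Change in finish: 24 − 25 = -1 weeks.

1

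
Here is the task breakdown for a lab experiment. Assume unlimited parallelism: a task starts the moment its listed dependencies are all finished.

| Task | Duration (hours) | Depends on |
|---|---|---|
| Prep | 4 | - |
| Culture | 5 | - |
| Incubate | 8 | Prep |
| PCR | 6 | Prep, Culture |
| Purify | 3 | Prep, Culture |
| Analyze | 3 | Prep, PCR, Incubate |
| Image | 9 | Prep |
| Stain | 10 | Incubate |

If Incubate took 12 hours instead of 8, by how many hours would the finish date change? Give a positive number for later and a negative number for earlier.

4

As given, the longest chain is Prep→Incubate→Stain = 4+8+10 = 22, so the finish is 22 hours.
Since Incubate is critical, the +4 change carries straight to that chain (now 26 hours).
That remains the longest chain; total 26 hours.
Change in finish: 26 − 22 = +4 hours.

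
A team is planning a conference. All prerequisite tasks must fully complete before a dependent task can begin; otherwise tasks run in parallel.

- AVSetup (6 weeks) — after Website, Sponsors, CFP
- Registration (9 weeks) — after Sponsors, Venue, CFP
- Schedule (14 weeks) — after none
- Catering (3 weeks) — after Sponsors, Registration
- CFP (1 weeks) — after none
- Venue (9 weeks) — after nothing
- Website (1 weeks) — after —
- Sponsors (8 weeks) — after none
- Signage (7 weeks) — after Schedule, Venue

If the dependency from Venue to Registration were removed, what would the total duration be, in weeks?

With the dependency in place, Venue→Registration→Catering = 9+9+3 = 21 sets the finish at 21 weeks.
Without Venue→Registration, Registration's earliest start moves from 9 to 8.
New critical path: Schedule→Signage = 14+7 = 21 ⇒ 21 weeks.

21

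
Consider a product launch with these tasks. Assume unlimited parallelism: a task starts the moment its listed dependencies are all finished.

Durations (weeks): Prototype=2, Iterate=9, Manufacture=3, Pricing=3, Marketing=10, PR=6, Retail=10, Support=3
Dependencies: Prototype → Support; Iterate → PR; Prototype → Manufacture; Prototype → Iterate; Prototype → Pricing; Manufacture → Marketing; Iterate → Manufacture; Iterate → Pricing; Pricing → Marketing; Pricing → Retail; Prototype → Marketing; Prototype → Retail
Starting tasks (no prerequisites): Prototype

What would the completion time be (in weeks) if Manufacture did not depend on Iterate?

Original critical path: Prototype→Iterate→Manufacture→Marketing = 2+9+3+10 = 24 ⇒ 24 weeks.
Without Iterate→Manufacture, Manufacture's earliest start moves from 11 to 2.
After: Prototype→Iterate→Pricing→Marketing = 2+9+3+10 = 24 → 24 weeks.

24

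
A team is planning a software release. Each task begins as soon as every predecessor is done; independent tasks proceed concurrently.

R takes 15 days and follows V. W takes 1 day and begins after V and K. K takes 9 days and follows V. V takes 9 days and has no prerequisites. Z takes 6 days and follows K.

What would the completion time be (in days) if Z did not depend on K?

With the dependency in place, V→K→Z = 9+9+6 = 24 sets the finish at 24 days.
Without K→Z, Z's earliest start moves from 18 to 0.
The longest chain is now V→R = 9+15 = 24, so the job takes 24 days.

24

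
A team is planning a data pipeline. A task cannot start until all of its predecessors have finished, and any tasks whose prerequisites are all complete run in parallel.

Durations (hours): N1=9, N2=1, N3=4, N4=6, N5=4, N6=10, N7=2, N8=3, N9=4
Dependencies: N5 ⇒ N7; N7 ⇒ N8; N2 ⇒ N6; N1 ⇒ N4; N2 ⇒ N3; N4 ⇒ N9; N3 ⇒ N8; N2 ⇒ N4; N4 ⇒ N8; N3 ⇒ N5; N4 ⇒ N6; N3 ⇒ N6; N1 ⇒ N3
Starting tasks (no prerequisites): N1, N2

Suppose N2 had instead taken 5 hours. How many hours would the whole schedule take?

25

As given, the longest chain is N1→N4→N6 = 9+6+10 = 25, so the finish is 25 hours.
N2 is off the critical path — its longest chain is 17 hours, giving 8 of slack.
The critical path is still N1→N4→N6; finish is now 25 hours.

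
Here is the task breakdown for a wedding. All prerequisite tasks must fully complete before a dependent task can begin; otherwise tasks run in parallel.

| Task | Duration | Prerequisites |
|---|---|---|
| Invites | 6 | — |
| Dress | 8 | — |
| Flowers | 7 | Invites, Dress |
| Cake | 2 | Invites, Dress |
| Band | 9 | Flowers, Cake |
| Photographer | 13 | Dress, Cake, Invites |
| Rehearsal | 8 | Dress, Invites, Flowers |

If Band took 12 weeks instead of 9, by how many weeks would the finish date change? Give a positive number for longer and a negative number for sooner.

3

Baseline: Dress→Flowers→Band = 8+7+9 = 24 → 24 weeks.
Band is on the critical path; changing it to 12 makes that path 27 weeks.
The critical path is still Dress→Flowers→Band; finish is now 27 weeks.
Change in finish: 27 − 24 = +3 weeks.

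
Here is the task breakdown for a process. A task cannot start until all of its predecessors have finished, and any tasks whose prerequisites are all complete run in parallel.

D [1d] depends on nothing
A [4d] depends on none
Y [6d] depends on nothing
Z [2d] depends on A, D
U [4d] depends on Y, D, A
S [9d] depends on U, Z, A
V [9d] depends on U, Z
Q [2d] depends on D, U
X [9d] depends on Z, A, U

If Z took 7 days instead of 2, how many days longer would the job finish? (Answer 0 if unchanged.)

1

Critical path before the change: Y→U→S = 6+4+9 = 19 giving 19 days.
Z is off the critical path — its longest chain is 15 days, giving 4 of slack.
Now A→Z→S = 4+7+9 = 20 is longest, so the finish becomes 20 days.
Change in finish: 20 − 19 = +1 days.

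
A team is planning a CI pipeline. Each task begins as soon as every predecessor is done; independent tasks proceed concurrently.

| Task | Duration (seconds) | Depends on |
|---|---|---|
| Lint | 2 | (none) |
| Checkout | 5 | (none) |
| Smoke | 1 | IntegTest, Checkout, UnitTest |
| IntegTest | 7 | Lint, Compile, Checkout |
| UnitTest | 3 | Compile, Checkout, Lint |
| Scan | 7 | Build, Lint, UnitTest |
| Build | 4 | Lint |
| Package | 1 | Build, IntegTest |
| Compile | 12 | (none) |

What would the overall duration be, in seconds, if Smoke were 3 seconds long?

Actual critical path: Compile→UnitTest→Scan = 12+3+7 = 22 ⇒ 22 seconds.
Smoke has 2 seconds of float (longest path through it is 20).
That remains the longest chain; total 22 seconds.

22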